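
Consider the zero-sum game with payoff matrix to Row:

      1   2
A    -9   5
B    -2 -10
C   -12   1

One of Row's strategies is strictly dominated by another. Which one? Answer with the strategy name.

A gives a strictly higher payoff than C against every column: -9 > -12, 5 > 1.
So C is strictly dominated and Row never plays it.

C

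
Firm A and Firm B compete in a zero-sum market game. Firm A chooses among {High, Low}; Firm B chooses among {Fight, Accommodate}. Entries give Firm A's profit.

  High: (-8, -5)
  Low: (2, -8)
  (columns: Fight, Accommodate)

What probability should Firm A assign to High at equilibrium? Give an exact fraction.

10/13

Row minima: High → -8, Low → -8; maximin = -8.
Column maxima: Fight → 2, Accommodate → -5; minimax = -5.
-8 ≠ -5, so there is no saddle point; optimal play is mixed.
Let Firm A play High with probability p. Expected payoff against Fight: (-8)p + 2(1−p) = −10p + 2; against Accommodate: (-5)p + (-8)(1−p) = 3p − 8.
Setting these equal: −10p + 2 = 3p − 8 ⇒ −13p = -10 ⇒ p = 10/13, and the value is (-10)·(10/13) + 2 = -74/13.
For Firm B: with q = P(Fight), equating High's and Low's payoffs gives −3q − 5 = 10q − 8 ⇒ q = 3/13.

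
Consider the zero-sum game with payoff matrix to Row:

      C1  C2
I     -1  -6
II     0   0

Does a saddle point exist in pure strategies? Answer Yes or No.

Row minima: I → -6, II → 0; maximin = 0.
Column maxima: C1 → 0, C2 → 0; minimax = 0.
maximin = minimax = 0, so a saddle point exists.

Yes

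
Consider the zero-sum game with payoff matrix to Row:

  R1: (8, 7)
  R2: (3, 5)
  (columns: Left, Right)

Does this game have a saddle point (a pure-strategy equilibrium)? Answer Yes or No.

Yes

Row minima: R1 → 7, R2 → 3; maximin = 7.
Column maxima: Left → 8, Right → 7; minimax = 7.
maximin = minimax = 7, so a saddle point exists.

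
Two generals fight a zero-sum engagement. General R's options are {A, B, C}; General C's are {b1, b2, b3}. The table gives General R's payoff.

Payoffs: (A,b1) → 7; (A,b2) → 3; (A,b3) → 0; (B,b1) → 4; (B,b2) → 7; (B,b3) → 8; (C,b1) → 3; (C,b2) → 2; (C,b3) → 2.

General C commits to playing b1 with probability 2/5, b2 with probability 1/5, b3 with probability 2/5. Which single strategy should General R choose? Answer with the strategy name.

B

Expected payoff of A: (2/5)·7 + (1/5)·3 + (2/5)·0 = 17/5.
Expected payoff of B: (2/5)·4 + (1/5)·7 + (2/5)·8 = 31/5.
Expected payoff of C: (2/5)·3 + (1/5)·2 + (2/5)·2 = 12/5.
The largest is 31/5, so General R's best response is B.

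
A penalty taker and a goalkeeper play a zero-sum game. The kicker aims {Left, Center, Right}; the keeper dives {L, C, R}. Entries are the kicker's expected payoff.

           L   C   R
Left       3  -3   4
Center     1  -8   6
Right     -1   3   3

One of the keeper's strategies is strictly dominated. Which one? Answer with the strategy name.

L holds the kicker's payoff strictly below R in every row: 3 < 4, 1 < 6, -1 < 3.
So R is strictly dominated for the keeper.

R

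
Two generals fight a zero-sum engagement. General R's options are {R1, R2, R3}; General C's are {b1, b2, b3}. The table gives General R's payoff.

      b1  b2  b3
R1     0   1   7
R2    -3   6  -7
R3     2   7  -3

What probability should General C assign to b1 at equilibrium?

5/6

Row minima: R1 → 0, R2 → -7, R3 → -3; maximin = 0.
Column maxima: b1 → 2, b2 → 7, b3 → 7; minimax = 2.
0 ≠ 2, so there is no saddle point; optimal play is mixed.
R2 is strictly dominated by R3, so General R never plays it.
b2 is strictly dominated by b1 (it gives General R strictly more in every row), so General C never plays it.
On the remaining 2×2 (R1, R3 vs b1, b3):
Let General R play R1 with probability p. Expected payoff against b1: 0p + 2(1−p) = −2p + 2; against b3: 7p + (-3)(1−p) = 10p − 3.
Setting these equal: −2p + 2 = 10p − 3 ⇒ −12p = -5 ⇒ p = 5/12, and the value is (-2)·(5/12) + 2 = 7/6.
For General C: with q = P(b1), equating R1's and R3's payoffs gives −7q + 7 = 5q − 3 ⇒ q = 5/6.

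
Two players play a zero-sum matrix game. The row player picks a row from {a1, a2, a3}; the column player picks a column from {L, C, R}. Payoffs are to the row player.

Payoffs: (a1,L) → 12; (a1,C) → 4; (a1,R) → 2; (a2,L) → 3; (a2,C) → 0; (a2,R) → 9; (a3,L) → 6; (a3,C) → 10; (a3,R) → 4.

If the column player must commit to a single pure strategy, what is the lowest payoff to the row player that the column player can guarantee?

Column maxima: L → 12, C → 10, R → 9.
The smallest of these is 9.

9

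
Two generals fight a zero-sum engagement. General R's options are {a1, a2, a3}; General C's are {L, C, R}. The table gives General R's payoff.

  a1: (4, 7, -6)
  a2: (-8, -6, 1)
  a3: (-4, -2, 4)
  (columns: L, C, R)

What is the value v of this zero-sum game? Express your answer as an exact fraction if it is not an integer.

Row minima: a1 → -6, a2 → -8, a3 → -4; maximin = -4.
Column maxima: L → 4, C → 7, R → 4; minimax = 4.
-4 ≠ 4, so there is no saddle point; optimal play is mixed.
a2 is strictly dominated by a3, so General R never plays it.
C is strictly dominated by L (it gives General R strictly more in every row), so General C never plays it.
On the remaining 2×2 (a1, a3 vs L, R):
Let General R play a1 with probability p. Expected payoff against L: 4p + (-4)(1−p) = 8p − 4; against R: (-6)p + 4(1−p) = −10p + 4.
Setting these equal: 8p − 4 = −10p + 4 ⇒ 18p = 8 ⇒ p = 4/9, and the value is (8)·(4/9) − 4 = -4/9.
For General C: with q = P(L), equating a1's and a3's payoffs gives 10q − 6 = −8q + 4 ⇒ q = 5/9.

-4/9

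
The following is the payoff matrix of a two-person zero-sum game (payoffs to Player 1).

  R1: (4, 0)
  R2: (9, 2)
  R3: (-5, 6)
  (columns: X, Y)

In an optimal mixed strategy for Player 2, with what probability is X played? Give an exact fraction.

2/9

Row minima: R1 → 0, R2 → 2, R3 → -5; maximin = 2.
Column maxima: X → 9, Y → 6; minimax = 6.
2 ≠ 6, so there is no saddle point; optimal play is mixed.
R1 is strictly dominated by R2, so Player 1 never plays it.
On the remaining 2×2 (R2, R3 vs X, Y):
Let Player 1 play R2 with probability p. Expected payoff against X: 9p + (-5)(1−p) = 14p − 5; against Y: 2p + 6(1−p) = −4p + 6.
Setting these equal: 14p − 5 = −4p + 6 ⇒ 18p = 11 ⇒ p = 11/18, and the value is (14)·(11/18) − 5 = 32/9.
For Player 2: with q = P(X), equating R2's and R3's payoffs gives 7q + 2 = −11q + 6 ⇒ q = 2/9.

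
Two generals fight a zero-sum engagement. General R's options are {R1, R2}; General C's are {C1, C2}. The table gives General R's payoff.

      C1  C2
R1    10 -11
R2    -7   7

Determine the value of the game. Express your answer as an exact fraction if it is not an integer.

Row minima: R1 → -11, R2 → -7; maximin = -7.
Column maxima: C1 → 10, C2 → 7; minimax = 7.
-7 ≠ 7, so there is no saddle point; optimal play is mixed.
Let General R play R1 with probability p. Expected payoff against C1: 10p + (-7)(1−p) = 17p − 7; against C2: (-11)p + 7(1−p) = −18p + 7.
Setting these equal: 17p − 7 = −18p + 7 ⇒ 35p = 14 ⇒ p = 2/5, and the value is (17)·(2/5) − 7 = -1/5.
For General C: with q = P(C1), equating R1's and R2's payoffs gives 21q − 11 = −14q + 7 ⇒ q = 18/35.

-1/5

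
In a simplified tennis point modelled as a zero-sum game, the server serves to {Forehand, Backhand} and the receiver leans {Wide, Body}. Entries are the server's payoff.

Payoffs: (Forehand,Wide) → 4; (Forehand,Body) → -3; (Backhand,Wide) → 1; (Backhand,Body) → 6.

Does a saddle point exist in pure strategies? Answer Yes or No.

Row minima: Forehand → -3, Backhand → 1; maximin = 1.
Column maxima: Wide → 4, Body → 6; minimax = 4.
1 ≠ 4, so no pure-strategy equilibrium exists.

No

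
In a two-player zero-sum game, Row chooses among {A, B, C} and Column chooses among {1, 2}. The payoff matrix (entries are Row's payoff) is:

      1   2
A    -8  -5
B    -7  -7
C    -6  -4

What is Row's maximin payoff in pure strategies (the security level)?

-6

Row minima: A → -8, B → -7, C → -6.
The best of these is -6.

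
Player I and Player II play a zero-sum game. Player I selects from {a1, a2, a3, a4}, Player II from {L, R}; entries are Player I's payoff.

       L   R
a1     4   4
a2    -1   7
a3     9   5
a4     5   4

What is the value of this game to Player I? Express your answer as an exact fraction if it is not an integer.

17/3

Row minima: a1 → 4, a2 → -1, a3 → 5, a4 → 4; maximin = 5.
Column maxima: L → 9, R → 7; minimax = 7.
5 ≠ 7, so there is no saddle point; optimal play is mixed.
a1 is strictly dominated by a3, so Player I never plays it.
a4 is strictly dominated by a3, so Player I never plays it.
On the remaining 2×2 (a2, a3 vs L, R):
Let Player I play a2 with probability p. Expected payoff against L: (-1)p + 9(1−p) = −10p + 9; against R: 7p + 5(1−p) = 2p + 5.
Setting these equal: −10p + 9 = 2p + 5 ⇒ −12p = -4 ⇒ p = 1/3, and the value is (-10)·(1/3) + 9 = 17/3.
For Player II: with q = P(L), equating a2's and a3's payoffs gives −8q + 7 = 4q + 5 ⇒ q = 1/6.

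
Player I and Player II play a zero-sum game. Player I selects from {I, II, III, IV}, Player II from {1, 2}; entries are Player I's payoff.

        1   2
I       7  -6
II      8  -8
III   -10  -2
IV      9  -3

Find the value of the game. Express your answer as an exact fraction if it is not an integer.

-12/5

Row minima: I → -6, II → -8, III → -10, IV → -3; maximin = -3.
Column maxima: 1 → 9, 2 → -2; minimax = -2.
-3 ≠ -2, so there is no saddle point; optimal play is mixed.
I is strictly dominated by IV, so Player I never plays it.
II is strictly dominated by IV, so Player I never plays it.
On the remaining 2×2 (III, IV vs 1, 2):
Let Player I play III with probability p. Expected payoff against 1: (-10)p + 9(1−p) = −19p + 9; against 2: (-2)p + (-3)(1−p) = p − 3.
Setting these equal: −19p + 9 = p − 3 ⇒ −20p = -12 ⇒ p = 3/5, and the value is (-19)·(3/5) + 9 = -12/5.
For Player II: with q = P(1), equating III's and IV's payoffs gives −8q − 2 = 12q − 3 ⇒ q = 1/20.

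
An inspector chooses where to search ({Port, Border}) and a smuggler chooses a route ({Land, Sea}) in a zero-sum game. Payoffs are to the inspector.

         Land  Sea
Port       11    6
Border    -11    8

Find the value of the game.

Row minima: Port → 6, Border → -11; maximin = 6.
Column maxima: Land → 11, Sea → 8; minimax = 8.
6 ≠ 8, so there is no saddle point; optimal play is mixed.
Let the inspector play Port with probability p. Expected payoff against Land: 11p + (-11)(1−p) = 22p − 11; against Sea: 6p + 8(1−p) = −2p + 8.
Setting these equal: 22p − 11 = −2p + 8 ⇒ 24p = 19 ⇒ p = 19/24, and the value is (22)·(19/24) − 11 = 77/12.
For the smuggler: with q = P(Land), equating Port's and Border's payoffs gives 5q + 6 = −19q + 8 ⇒ q = 1/12.

77/12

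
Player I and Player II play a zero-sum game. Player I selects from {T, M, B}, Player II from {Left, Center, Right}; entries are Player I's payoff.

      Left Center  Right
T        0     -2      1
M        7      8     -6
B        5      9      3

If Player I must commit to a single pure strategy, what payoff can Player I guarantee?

Row minima: T → -2, M → -6, B → 3.
The best of these is 3.

3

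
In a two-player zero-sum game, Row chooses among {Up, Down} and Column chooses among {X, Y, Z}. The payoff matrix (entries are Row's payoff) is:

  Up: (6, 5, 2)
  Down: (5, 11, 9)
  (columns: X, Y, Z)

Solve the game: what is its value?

Row minima: Up → 2, Down → 5; maximin = 5.
Column maxima: X → 6, Y → 11, Z → 9; minimax = 6.
5 ≠ 6, so there is no saddle point; optimal play is mixed.
Y is strictly dominated by Z (it gives Row strictly more in every row), so Column never plays it.
On the remaining 2×2 (Up, Down vs X, Z):
Let Row play Up with probability p. Expected payoff against X: 6p + 5(1−p) = p + 5; against Z: 2p + 9(1−p) = −7p + 9.
Setting these equal: p + 5 = −7p + 9 ⇒ 8p = 4 ⇒ p = 1/2, and the value is (1)·(1/2) + 5 = 11/2.
For Column: with q = P(X), equating Up's and Down's payoffs gives 4q + 2 = −4q + 9 ⇒ q = 7/8.

11/2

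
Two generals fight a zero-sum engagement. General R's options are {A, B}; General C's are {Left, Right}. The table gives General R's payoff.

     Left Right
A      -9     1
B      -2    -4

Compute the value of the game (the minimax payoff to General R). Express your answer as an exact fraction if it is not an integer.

Row minima: A → -9, B → -4; maximin = -4.
Column maxima: Left → -2, Right → 1; minimax = -2.
-4 ≠ -2, so there is no saddle point; optimal play is mixed.
Let General R play A with probability p. Expected payoff against Left: (-9)p + (-2)(1−p) = −7p − 2; against Right: 1p + (-4)(1−p) = 5p − 4.
Setting these equal: −7p − 2 = 5p − 4 ⇒ −12p = -2 ⇒ p = 1/6, and the value is (-7)·(1/6) − 2 = -19/6.
For General C: with q = P(Left), equating A's and B's payoffs gives −10q + 1 = 2q − 4 ⇒ q = 5/12.

-19/6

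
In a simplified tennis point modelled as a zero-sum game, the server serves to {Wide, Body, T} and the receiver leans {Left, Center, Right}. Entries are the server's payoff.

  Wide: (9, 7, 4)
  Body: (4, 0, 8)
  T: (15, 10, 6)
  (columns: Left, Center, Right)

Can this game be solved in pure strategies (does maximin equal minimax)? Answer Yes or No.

Row minima: Wide → 4, Body → 0, T → 6; maximin = 6.
Column maxima: Left → 15, Center → 10, Right → 8; minimax = 8.
6 ≠ 8, so no pure-strategy equilibrium exists.

No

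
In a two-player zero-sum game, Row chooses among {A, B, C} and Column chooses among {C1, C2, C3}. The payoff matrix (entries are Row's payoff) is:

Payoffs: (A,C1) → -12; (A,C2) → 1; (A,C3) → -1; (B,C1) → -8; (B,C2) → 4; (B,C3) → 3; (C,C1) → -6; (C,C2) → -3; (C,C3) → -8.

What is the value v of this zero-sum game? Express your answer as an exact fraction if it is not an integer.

Row minima: A → -12, B → -8, C → -8; maximin = -8.
Column maxima: C1 → -6, C2 → 4, C3 → 3; minimax = -6.
-8 ≠ -6, so there is no saddle point; optimal play is mixed.
A is strictly dominated by B, so Row never plays it.
C2 is strictly dominated by C1 (it gives Row strictly more in every row), so Column never plays it.
On the remaining 2×2 (B, C vs C1, C3):
Let Row play B with probability p. Expected payoff against C1: (-8)p + (-6)(1−p) = −2p − 6; against C3: 3p + (-8)(1−p) = 11p − 8.
Setting these equal: −2p − 6 = 11p − 8 ⇒ −13p = -2 ⇒ p = 2/13, and the value is (-2)·(2/13) − 6 = -82/13.
For Column: with q = P(C1), equating B's and C's payoffs gives −11q + 3 = 2q − 8 ⇒ q = 11/13.

-82/13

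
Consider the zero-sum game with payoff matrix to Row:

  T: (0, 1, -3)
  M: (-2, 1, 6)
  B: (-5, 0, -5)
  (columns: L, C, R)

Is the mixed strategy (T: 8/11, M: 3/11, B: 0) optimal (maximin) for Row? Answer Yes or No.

Yes

Against L this mix gives (8/11)·0 + (3/11)·(-2) = -6/11.
Against C this mix gives (8/11)·1 + (3/11)·1 = 1.
Against R this mix gives (8/11)·(-3) + (3/11)·6 = -6/11.
All of Column's active replies (L, R) yield -6/11, and no column does worse for Row. The mix makes Column indifferent and guarantees -6/11, so it is optimal.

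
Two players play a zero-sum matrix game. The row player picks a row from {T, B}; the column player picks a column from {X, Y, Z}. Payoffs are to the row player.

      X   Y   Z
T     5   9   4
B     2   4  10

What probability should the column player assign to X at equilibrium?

Row minima: T → 4, B → 2; maximin = 4.
Column maxima: X → 5, Y → 9, Z → 10; minimax = 5.
4 ≠ 5, so there is no saddle point; optimal play is mixed.
Y is strictly dominated by X (it gives the row player strictly more in every row), so the column player never plays it.
On the remaining 2×2 (T, B vs X, Z):
Let the row player play T with probability p. Expected payoff against X: 5p + 2(1−p) = 3p + 2; against Z: 4p + 10(1−p) = −6p + 10.
Setting these equal: 3p + 2 = −6p + 10 ⇒ 9p = 8 ⇒ p = 8/9, and the value is (3)·(8/9) + 2 = 14/3.
For the column player: with q = P(X), equating T's and B's payoffs gives q + 4 = −8q + 10 ⇒ q = 2/3.

2/3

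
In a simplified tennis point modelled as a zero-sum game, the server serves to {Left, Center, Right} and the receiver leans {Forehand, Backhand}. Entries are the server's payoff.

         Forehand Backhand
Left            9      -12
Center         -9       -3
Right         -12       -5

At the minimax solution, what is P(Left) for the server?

Row minima: Left → -12, Center → -9, Right → -12; maximin = -9.
Column maxima: Forehand → 9, Backhand → -3; minimax = -3.
-9 ≠ -3, so there is no saddle point; optimal play is mixed.
Right is strictly dominated by Center, so the server never plays it.
On the remaining 2×2 (Left, Center vs Forehand, Backhand):
Let the server play Left with probability p. Expected payoff against Forehand: 9p + (-9)(1−p) = 18p − 9; against Backhand: (-12)p + (-3)(1−p) = −9p − 3.
Setting these equal: 18p − 9 = −9p − 3 ⇒ 27p = 6 ⇒ p = 2/9, and the value is (18)·(2/9) − 9 = -5.
For the receiver: with q = P(Forehand), equating Left's and Center's payoffs gives 21q − 12 = −6q − 3 ⇒ q = 1/3.

2/9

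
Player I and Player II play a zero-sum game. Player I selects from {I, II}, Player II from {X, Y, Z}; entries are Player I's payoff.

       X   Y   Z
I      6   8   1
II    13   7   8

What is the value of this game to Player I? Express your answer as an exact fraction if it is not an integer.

Row minima: I → 1, II → 7; maximin = 7.
Column maxima: X → 13, Y → 8, Z → 8; minimax = 8.
7 ≠ 8, so there is no saddle point; optimal play is mixed.
X is strictly dominated by Z (it gives Player I strictly more in every row), so Player II never plays it.
On the remaining 2×2 (I, II vs Y, Z):
Let Player I play I with probability p. Expected payoff against Y: 8p + 7(1−p) = p + 7; against Z: 1p + 8(1−p) = −7p + 8.
Setting these equal: p + 7 = −7p + 8 ⇒ 8p = 1 ⇒ p = 1/8, and the value is (1)·(1/8) + 7 = 57/8.
For Player II: with q = P(Y), equating I's and II's payoffs gives 7q + 1 = −q + 8 ⇒ q = 7/8.

57/8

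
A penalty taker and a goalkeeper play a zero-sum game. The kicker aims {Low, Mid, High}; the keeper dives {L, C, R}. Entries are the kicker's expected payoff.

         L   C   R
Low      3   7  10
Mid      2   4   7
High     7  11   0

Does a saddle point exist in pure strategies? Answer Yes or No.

Row minima: Low → 3, Mid → 2, High → 0; maximin = 3.
Column maxima: L → 7, C → 11, R → 10; minimax = 7.
3 ≠ 7, so no pure-strategy equilibrium exists.

No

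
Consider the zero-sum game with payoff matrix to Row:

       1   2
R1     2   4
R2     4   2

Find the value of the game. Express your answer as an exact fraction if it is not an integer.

Row minima: R1 → 2, R2 → 2; maximin = 2.
Column maxima: 1 → 4, 2 → 4; minimax = 4.
2 ≠ 4, so there is no saddle point; optimal play is mixed.
Let Row play R1 with probability p. Expected payoff against 1: 2p + 4(1−p) = −2p + 4; against 2: 4p + 2(1−p) = 2p + 2.
Setting these equal: −2p + 4 = 2p + 2 ⇒ −4p = -2 ⇒ p = 1/2, and the value is (-2)·(1/2) + 4 = 3.
For Column: with q = P(1), equating R1's and R2's payoffs gives −2q + 4 = 2q + 2 ⇒ q = 1/2.

3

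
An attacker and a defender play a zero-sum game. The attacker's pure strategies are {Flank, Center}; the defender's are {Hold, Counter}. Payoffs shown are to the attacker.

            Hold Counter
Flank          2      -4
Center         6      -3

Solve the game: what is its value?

-3

Row minima: Flank → -4, Center → -3; maximin = -3.
Column maxima: Hold → 6, Counter → -3; minimax = -3.
Since maximin = minimax = -3, there is a saddle point and the value is -3.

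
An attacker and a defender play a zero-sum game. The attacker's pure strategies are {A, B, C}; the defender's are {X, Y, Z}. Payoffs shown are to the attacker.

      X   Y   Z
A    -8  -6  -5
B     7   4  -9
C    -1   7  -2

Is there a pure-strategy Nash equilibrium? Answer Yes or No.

Row minima: A → -8, B → -9, C → -2; maximin = -2.
Column maxima: X → 7, Y → 7, Z → -2; minimax = -2.
maximin = minimax = -2, so a saddle point exists.

Yes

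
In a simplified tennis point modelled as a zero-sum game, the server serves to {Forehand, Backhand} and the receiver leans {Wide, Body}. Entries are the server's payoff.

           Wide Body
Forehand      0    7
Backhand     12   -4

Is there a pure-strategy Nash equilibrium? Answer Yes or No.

No

Row minima: Forehand → 0, Backhand → -4; maximin = 0.
Column maxima: Wide → 12, Body → 7; minimax = 7.
0 ≠ 7, so no pure-strategy equilibrium exists.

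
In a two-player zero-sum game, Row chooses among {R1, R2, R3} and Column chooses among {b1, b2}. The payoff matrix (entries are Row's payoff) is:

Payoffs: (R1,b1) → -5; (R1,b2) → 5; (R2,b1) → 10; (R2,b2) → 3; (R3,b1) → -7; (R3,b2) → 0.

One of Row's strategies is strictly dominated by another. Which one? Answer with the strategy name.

R1 gives a strictly higher payoff than R3 against every column: -5 > -7, 5 > 0.
So R3 is strictly dominated and Row never plays it.

R3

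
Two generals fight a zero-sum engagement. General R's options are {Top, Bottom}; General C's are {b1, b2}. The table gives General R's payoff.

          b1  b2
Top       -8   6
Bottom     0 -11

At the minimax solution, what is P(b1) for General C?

17/25

Row minima: Top → -8, Bottom → -11; maximin = -8.
Column maxima: b1 → 0, b2 → 6; minimax = 0.
-8 ≠ 0, so there is no saddle point; optimal play is mixed.
Let General R play Top with probability p. Expected payoff against b1: (-8)p + 0(1−p) = −8p; against b2: 6p + (-11)(1−p) = 17p − 11.
Setting these equal: −8p = 17p − 11 ⇒ −25p = -11 ⇒ p = 11/25, and the value is (-8)·(11/25) = -88/25.
For General C: with q = P(b1), equating Top's and Bottom's payoffs gives −14q + 6 = 11q − 11 ⇒ q = 17/25.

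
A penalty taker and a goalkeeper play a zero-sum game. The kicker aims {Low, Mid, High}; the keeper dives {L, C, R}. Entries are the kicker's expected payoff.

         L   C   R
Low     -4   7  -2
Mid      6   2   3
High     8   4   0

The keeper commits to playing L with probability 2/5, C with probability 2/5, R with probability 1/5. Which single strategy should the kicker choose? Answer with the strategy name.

Expected payoff of Low: (2/5)·(-4) + (2/5)·7 + (1/5)·(-2) = 4/5.
Expected payoff of Mid: (2/5)·6 + (2/5)·2 + (1/5)·3 = 19/5.
Expected payoff of High: (2/5)·8 + (2/5)·4 + (1/5)·0 = 24/5.
The largest is 24/5, so the kicker's best response is High.

High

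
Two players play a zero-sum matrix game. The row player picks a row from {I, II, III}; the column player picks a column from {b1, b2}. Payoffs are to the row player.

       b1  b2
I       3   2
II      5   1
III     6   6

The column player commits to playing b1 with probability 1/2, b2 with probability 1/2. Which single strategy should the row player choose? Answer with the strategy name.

Expected payoff of I: (1/2)·3 + (1/2)·2 = 5/2.
Expected payoff of II: (1/2)·5 + (1/2)·1 = 3.
Expected payoff of III: (1/2)·6 + (1/2)·6 = 6.
The largest is 6, so the row player's best response is III.

III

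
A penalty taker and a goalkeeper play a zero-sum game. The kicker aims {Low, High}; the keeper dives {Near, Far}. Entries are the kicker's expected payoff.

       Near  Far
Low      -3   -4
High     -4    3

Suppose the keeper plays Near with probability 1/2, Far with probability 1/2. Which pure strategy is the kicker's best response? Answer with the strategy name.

High

Expected payoff of Low: (1/2)·(-3) + (1/2)·(-4) = -7/2.
Expected payoff of High: (1/2)·(-4) + (1/2)·3 = -1/2.
The largest is -1/2, so the kicker's best response is High.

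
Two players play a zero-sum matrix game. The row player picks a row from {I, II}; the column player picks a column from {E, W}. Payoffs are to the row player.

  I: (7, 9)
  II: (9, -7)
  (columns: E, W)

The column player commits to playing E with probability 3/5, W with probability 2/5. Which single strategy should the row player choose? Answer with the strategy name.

Expected payoff of I: (3/5)·7 + (2/5)·9 = 39/5.
Expected payoff of II: (3/5)·9 + (2/5)·(-7) = 13/5.
The largest is 39/5, so the row player's best response is I.

I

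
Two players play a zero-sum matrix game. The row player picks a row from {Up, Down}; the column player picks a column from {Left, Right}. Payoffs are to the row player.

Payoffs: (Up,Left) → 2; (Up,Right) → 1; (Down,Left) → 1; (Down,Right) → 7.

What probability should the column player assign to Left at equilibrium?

Row minima: Up → 1, Down → 1; maximin = 1.
Column maxima: Left → 2, Right → 7; minimax = 2.
1 ≠ 2, so there is no saddle point; optimal play is mixed.
Let the row player play Up with probability p. Expected payoff against Left: 2p + 1(1−p) = p + 1; against Right: 1p + 7(1−p) = −6p + 7.
Setting these equal: p + 1 = −6p + 7 ⇒ 7p = 6 ⇒ p = 6/7, and the value is (1)·(6/7) + 1 = 13/7.
For the column player: with q = P(Left), equating Up's and Down's payoffs gives q + 1 = −6q + 7 ⇒ q = 6/7.

6/7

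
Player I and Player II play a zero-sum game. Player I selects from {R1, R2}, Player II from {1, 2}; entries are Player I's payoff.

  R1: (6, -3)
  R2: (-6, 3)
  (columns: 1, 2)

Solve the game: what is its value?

0

Row minima: R1 → -3, R2 → -6; maximin = -3.
Column maxima: 1 → 6, 2 → 3; minimax = 3.
-3 ≠ 3, so there is no saddle point; optimal play is mixed.
Let Player I play R1 with probability p. Expected payoff against 1: 6p + (-6)(1−p) = 12p − 6; against 2: (-3)p + 3(1−p) = −6p + 3.
Setting these equal: 12p − 6 = −6p + 3 ⇒ 18p = 9 ⇒ p = 1/2, and the value is (12)·(1/2) − 6 = 0.
For Player II: with q = P(1), equating R1's and R2's payoffs gives 9q − 3 = −9q + 3 ⇒ q = 1/3.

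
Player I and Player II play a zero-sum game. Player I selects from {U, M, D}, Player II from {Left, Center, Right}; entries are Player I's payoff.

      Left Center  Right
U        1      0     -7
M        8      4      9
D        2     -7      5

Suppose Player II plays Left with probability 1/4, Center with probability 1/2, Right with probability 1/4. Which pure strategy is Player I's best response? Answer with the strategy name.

Expected payoff of U: (1/4)·1 + (1/2)·0 + (1/4)·(-7) = -3/2.
Expected payoff of M: (1/4)·8 + (1/2)·4 + (1/4)·9 = 25/4.
Expected payoff of D: (1/4)·2 + (1/2)·(-7) + (1/4)·5 = -7/4.
The largest is 25/4, so Player I's best response is M.

M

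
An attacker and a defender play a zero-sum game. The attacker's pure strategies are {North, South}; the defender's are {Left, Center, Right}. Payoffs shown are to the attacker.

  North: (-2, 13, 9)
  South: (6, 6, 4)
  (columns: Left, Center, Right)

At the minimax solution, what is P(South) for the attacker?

Row minima: North → -2, South → 4; maximin = 4.
Column maxima: Left → 6, Center → 13, Right → 9; minimax = 6.
4 ≠ 6, so there is no saddle point; optimal play is mixed.
Center is strictly dominated by Right (it gives the attacker strictly more in every row), so the defender never plays it.
On the remaining 2×2 (North, South vs Left, Right):
Let the attacker play North with probability p. Expected payoff against Left: (-2)p + 6(1−p) = −8p + 6; against Right: 9p + 4(1−p) = 5p + 4.
Setting these equal: −8p + 6 = 5p + 4 ⇒ −13p = -2 ⇒ p = 2/13, and the value is (-8)·(2/13) + 6 = 62/13.
For the defender: with q = P(Left), equating North's and South's payoffs gives −11q + 9 = 2q + 4 ⇒ q = 5/13.

11/13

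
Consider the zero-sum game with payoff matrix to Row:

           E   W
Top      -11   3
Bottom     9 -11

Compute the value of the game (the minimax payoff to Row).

Row minima: Top → -11, Bottom → -11; maximin = -11.
Column maxima: E → 9, W → 3; minimax = 3.
-11 ≠ 3, so there is no saddle point; optimal play is mixed.
Let Row play Top with probability p. Expected payoff against E: (-11)p + 9(1−p) = −20p + 9; against W: 3p + (-11)(1−p) = 14p − 11.
Setting these equal: −20p + 9 = 14p − 11 ⇒ −34p = -20 ⇒ p = 10/17, and the value is (-20)·(10/17) + 9 = -47/17.
For Column: with q = P(E), equating Top's and Bottom's payoffs gives −14q + 3 = 20q − 11 ⇒ q = 7/17.

-47/17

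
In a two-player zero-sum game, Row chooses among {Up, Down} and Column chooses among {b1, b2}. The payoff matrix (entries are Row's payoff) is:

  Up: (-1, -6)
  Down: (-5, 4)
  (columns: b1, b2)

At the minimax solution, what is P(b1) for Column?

Row minima: Up → -6, Down → -5; maximin = -5.
Column maxima: b1 → -1, b2 → 4; minimax = -1.
-5 ≠ -1, so there is no saddle point; optimal play is mixed.
Let Row play Up with probability p. Expected payoff against b1: (-1)p + (-5)(1−p) = 4p − 5; against b2: (-6)p + 4(1−p) = −10p + 4.
Setting these equal: 4p − 5 = −10p + 4 ⇒ 14p = 9 ⇒ p = 9/14, and the value is (4)·(9/14) − 5 = -17/7.
For Column: with q = P(b1), equating Up's and Down's payoffs gives 5q − 6 = −9q + 4 ⇒ q = 5/7.

5/7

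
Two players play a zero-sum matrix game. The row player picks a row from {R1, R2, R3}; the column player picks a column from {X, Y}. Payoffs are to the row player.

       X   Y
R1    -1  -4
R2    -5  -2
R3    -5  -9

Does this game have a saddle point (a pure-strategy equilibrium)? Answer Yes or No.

No

Row minima: R1 → -4, R2 → -5, R3 → -9; maximin = -4.
Column maxima: X → -1, Y → -2; minimax = -2.
-4 ≠ -2, so no pure-strategy equilibrium exists.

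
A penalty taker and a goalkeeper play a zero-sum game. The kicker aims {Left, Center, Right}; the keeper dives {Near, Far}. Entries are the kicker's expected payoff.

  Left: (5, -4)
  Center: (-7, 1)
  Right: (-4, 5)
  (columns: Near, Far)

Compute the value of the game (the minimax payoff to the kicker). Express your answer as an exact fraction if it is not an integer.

Row minima: Left → -4, Center → -7, Right → -4; maximin = -4.
Column maxima: Near → 5, Far → 5; minimax = 5.
-4 ≠ 5, so there is no saddle point; optimal play is mixed.
Center is strictly dominated by Right, so the kicker never plays it.
On the remaining 2×2 (Left, Right vs Near, Far):
Let the kicker play Left with probability p. Expected payoff against Near: 5p + (-4)(1−p) = 9p − 4; against Far: (-4)p + 5(1−p) = −9p + 5.
Setting these equal: 9p − 4 = −9p + 5 ⇒ 18p = 9 ⇒ p = 1/2, and the value is (9)·(1/2) − 4 = 1/2.
For the keeper: with q = P(Near), equating Left's and Right's payoffs gives 9q − 4 = −9q + 5 ⇒ q = 1/2.

1/2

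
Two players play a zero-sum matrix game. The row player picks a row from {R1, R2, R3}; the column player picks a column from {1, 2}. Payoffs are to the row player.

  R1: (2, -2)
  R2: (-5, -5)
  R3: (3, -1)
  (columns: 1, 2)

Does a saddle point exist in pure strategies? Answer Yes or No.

Row minima: R1 → -2, R2 → -5, R3 → -1; maximin = -1.
Column maxima: 1 → 3, 2 → -1; minimax = -1.
maximin = minimax = -1, so a saddle point exists.

Yes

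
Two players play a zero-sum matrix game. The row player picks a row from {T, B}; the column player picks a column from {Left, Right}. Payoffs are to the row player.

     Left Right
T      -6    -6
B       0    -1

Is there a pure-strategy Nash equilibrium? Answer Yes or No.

Row minima: T → -6, B → -1; maximin = -1.
Column maxima: Left → 0, Right → -1; minimax = -1.
maximin = minimax = -1, so a saddle point exists.

Yes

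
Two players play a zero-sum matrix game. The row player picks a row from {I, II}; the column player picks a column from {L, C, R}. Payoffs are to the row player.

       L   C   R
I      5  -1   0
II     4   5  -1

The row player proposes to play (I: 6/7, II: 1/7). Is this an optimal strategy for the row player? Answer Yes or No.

Yes

Against L this mix gives (6/7)·5 + (1/7)·4 = 34/7.
Against C this mix gives (6/7)·(-1) + (1/7)·5 = -1/7.
Against R this mix gives (6/7)·0 + (1/7)·(-1) = -1/7.
All of the column player's active replies (C, R) yield -1/7, and no column does worse for the row player. The mix makes the column player indifferent and guarantees -1/7, so it is optimal.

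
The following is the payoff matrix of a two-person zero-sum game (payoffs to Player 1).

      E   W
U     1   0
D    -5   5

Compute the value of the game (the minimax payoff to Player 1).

Row minima: U → 0, D → -5; maximin = 0.
Column maxima: E → 1, W → 5; minimax = 1.
0 ≠ 1, so there is no saddle point; optimal play is mixed.
Let Player 1 play U with probability p. Expected payoff against E: 1p + (-5)(1−p) = 6p − 5; against W: 0p + 5(1−p) = −5p + 5.
Setting these equal: 6p − 5 = −5p + 5 ⇒ 11p = 10 ⇒ p = 10/11, and the value is (6)·(10/11) − 5 = 5/11.
For Player 2: with q = P(E), equating U's and D's payoffs gives q = −10q + 5 ⇒ q = 5/11.

5/11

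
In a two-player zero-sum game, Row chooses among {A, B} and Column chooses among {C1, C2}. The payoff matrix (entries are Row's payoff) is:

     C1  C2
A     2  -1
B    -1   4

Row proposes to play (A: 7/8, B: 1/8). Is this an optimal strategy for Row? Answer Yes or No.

Against C1 this mix gives (7/8)·2 + (1/8)·(-1) = 13/8.
Against C2 this mix gives (7/8)·(-1) + (1/8)·4 = -3/8.
Column will play C2, holding Row to -3/8. Shifting weight toward the row that does better against C2 would raise this floor (the equalizing mix achieves 7/8 against both C2 and C1), so the proposed strategy is not optimal.

No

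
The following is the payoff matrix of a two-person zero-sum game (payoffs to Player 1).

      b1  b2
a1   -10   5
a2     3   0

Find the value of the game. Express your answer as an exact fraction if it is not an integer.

5/6

Row minima: a1 → -10, a2 → 0; maximin = 0.
Column maxima: b1 → 3, b2 → 5; minimax = 3.
0 ≠ 3, so there is no saddle point; optimal play is mixed.
Let Player 1 play a1 with probability p. Expected payoff against b1: (-10)p + 3(1−p) = −13p + 3; against b2: 5p + 0(1−p) = 5p.
Setting these equal: −13p + 3 = 5p ⇒ −18p = -3 ⇒ p = 1/6, and the value is (-13)·(1/6) + 3 = 5/6.
For Player 2: with q = P(b1), equating a1's and a2's payoffs gives −15q + 5 = 3q ⇒ q = 5/18.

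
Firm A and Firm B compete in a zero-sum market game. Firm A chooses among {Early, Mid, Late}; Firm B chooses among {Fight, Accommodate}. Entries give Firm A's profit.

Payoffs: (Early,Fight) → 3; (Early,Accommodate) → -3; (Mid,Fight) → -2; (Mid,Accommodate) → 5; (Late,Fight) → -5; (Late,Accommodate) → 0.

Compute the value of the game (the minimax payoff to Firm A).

9/13

Row minima: Early → -3, Mid → -2, Late → -5; maximin = -2.
Column maxima: Fight → 3, Accommodate → 5; minimax = 3.
-2 ≠ 3, so there is no saddle point; optimal play is mixed.
Late is strictly dominated by Mid, so Firm A never plays it.
On the remaining 2×2 (Early, Mid vs Fight, Accommodate):
Let Firm A play Early with probability p. Expected payoff against Fight: 3p + (-2)(1−p) = 5p − 2; against Accommodate: (-3)p + 5(1−p) = −8p + 5.
Setting these equal: 5p − 2 = −8p + 5 ⇒ 13p = 7 ⇒ p = 7/13, and the value is (5)·(7/13) − 2 = 9/13.
For Firm B: with q = P(Fight), equating Early's and Mid's payoffs gives 6q − 3 = −7q + 5 ⇒ q = 8/13.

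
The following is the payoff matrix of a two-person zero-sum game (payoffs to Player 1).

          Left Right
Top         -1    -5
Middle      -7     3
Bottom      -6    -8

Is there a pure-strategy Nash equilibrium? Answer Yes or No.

No

Row minima: Top → -5, Middle → -7, Bottom → -8; maximin = -5.
Column maxima: Left → -1, Right → 3; minimax = -1.
-5 ≠ -1, so no pure-strategy equilibrium exists.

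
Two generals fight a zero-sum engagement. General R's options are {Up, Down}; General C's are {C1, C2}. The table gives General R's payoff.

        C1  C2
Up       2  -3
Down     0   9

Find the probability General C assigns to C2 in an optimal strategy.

1/7

Row minima: Up → -3, Down → 0; maximin = 0.
Column maxima: C1 → 2, C2 → 9; minimax = 2.
0 ≠ 2, so there is no saddle point; optimal play is mixed.
Let General R play Up with probability p. Expected payoff against C1: 2p + 0(1−p) = 2p; against C2: (-3)p + 9(1−p) = −12p + 9.
Setting these equal: 2p = −12p + 9 ⇒ 14p = 9 ⇒ p = 9/14, and the value is (2)·(9/14) = 9/7.
For General C: with q = P(C1), equating Up's and Down's payoffs gives 5q − 3 = −9q + 9 ⇒ q = 6/7.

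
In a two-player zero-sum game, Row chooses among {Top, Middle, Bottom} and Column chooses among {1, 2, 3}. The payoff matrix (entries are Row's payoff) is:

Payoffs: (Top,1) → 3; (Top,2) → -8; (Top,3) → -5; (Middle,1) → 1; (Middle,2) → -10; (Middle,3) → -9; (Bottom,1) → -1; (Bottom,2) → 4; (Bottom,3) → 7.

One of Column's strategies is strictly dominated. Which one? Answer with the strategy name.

2 holds Row's payoff strictly below 3 in every row: -8 < -5, -10 < -9, 4 < 7.
So 3 is strictly dominated for Column.

3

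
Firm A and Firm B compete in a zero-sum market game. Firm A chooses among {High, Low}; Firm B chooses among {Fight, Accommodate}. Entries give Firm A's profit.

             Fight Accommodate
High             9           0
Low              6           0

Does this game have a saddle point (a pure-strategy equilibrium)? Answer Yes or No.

Row minima: High → 0, Low → 0; maximin = 0.
Column maxima: Fight → 9, Accommodate → 0; minimax = 0.
maximin = minimax = 0, so a saddle point exists.

Yes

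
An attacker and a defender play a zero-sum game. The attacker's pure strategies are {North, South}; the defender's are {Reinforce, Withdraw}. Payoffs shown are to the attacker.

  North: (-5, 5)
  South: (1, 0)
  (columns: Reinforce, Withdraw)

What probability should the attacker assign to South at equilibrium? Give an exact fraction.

10/11

Row minima: North → -5, South → 0; maximin = 0.
Column maxima: Reinforce → 1, Withdraw → 5; minimax = 1.
0 ≠ 1, so there is no saddle point; optimal play is mixed.
Let the attacker play North with probability p. Expected payoff against Reinforce: (-5)p + 1(1−p) = −6p + 1; against Withdraw: 5p + 0(1−p) = 5p.
Setting these equal: −6p + 1 = 5p ⇒ −11p = -1 ⇒ p = 1/11, and the value is (-6)·(1/11) + 1 = 5/11.
For the defender: with q = P(Reinforce), equating North's and South's payoffs gives −10q + 5 = q ⇒ q = 5/11.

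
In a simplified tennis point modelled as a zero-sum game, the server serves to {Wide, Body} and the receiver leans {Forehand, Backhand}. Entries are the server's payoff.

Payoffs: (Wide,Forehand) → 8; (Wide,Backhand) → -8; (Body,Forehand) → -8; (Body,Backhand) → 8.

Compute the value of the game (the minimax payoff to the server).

Row minima: Wide → -8, Body → -8; maximin = -8.
Column maxima: Forehand → 8, Backhand → 8; minimax = 8.
-8 ≠ 8, so there is no saddle point; optimal play is mixed.
Let the server play Wide with probability p. Expected payoff against Forehand: 8p + (-8)(1−p) = 16p − 8; against Backhand: (-8)p + 8(1−p) = −16p + 8.
Setting these equal: 16p − 8 = −16p + 8 ⇒ 32p = 16 ⇒ p = 1/2, and the value is (16)·(1/2) − 8 = 0.
For the receiver: with q = P(Forehand), equating Wide's and Body's payoffs gives 16q − 8 = −16q + 8 ⇒ q = 1/2.

0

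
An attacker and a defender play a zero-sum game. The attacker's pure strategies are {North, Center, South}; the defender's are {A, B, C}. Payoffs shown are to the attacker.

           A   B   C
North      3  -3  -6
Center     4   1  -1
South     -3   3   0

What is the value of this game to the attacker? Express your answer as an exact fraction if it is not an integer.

-3/8

Row minima: North → -6, Center → -1, South → -3; maximin = -1.
Column maxima: A → 4, B → 3, C → 0; minimax = 0.
-1 ≠ 0, so there is no saddle point; optimal play is mixed.
North is strictly dominated by Center, so the attacker never plays it.
B is strictly dominated by C (it gives the attacker strictly more in every row), so the defender never plays it.
On the remaining 2×2 (Center, South vs A, C):
Let the attacker play Center with probability p. Expected payoff against A: 4p + (-3)(1−p) = 7p − 3; against C: (-1)p + 0(1−p) = −p.
Setting these equal: 7p − 3 = −p ⇒ 8p = 3 ⇒ p = 3/8, and the value is (7)·(3/8) − 3 = -3/8.
For the defender: with q = P(A), equating Center's and South's payoffs gives 5q − 1 = −3q ⇒ q = 1/8.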